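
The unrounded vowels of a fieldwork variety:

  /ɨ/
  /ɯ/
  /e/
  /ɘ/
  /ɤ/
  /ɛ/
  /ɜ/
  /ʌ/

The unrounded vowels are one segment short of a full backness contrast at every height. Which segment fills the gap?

height            front     central   back    
high              —         ɨ         ɯ       
high-mid          e         ɘ         ɤ       
low-mid           ɛ         ɜ         ʌ       
The high row has no front member, so the gap is the high front unrounded vowel /i/.

/i/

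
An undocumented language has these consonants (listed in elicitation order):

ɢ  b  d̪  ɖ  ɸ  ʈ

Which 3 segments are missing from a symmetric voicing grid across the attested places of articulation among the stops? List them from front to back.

/p/, /t̪/, /q/

Voiceless: /ʈ/ (retroflex).
Voiced: /b/ (bilabial), /d̪/ (dental), /ɖ/ (retroflex), /ɢ/ (uvular).
Gaps, from front to back: bilabial lacks voiceless (/p/); dental lacks voiceless (/t̪/); uvular lacks voiceless (/q/).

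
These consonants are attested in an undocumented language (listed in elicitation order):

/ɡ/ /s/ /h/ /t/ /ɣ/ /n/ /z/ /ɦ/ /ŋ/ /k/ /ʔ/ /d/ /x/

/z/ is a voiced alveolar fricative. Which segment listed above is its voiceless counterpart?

The voiceless counterpart is a voiceless alveolar fricative — in this inventory, /s/.

/s/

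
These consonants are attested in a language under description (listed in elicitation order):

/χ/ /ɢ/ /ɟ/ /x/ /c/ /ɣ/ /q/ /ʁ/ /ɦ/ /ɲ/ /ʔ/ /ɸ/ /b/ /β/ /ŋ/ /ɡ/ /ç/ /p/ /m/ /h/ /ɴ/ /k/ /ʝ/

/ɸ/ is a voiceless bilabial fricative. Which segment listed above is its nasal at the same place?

/m/

The nasal at the same place is a bilabial nasal — in this inventory, /m/.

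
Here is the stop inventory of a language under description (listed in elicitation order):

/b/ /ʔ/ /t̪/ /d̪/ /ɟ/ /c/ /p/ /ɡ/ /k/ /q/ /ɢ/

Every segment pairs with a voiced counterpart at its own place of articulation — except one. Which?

Bilabial: /p/ ~ /b/
Dental: /t̪/ ~ /d̪/
Palatal: /c/ ~ /ɟ/
Velar: /k/ ~ /ɡ/
Uvular: /q/ ~ /ɢ/
Glottal: only /ʔ/ (voiceless); no voiced partner.
So /ʔ/ is the unpaired segment.

/ʔ/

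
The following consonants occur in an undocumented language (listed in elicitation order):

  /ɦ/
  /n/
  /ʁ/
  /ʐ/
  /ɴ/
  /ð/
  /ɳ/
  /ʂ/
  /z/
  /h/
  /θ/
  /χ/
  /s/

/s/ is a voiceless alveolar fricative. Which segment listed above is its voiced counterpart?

/z/

The voiced counterpart is a voiced alveolar fricative — in this inventory, /z/.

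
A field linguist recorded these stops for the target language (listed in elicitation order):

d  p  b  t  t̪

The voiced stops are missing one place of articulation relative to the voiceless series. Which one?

bilabial: voiceless /p/, voiced /b/.
dental: voiceless /t̪/, voiced —.
alveolar: voiceless /t/, voiced /d/.
Every place of articulation has a voiced member except dental, where /d̪/ would be expected.

dental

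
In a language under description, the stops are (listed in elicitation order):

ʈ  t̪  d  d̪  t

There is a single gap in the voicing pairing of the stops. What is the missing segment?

place of articulation  voiceless  voiced  
dental            t̪        d̪      
alveolar          t         d       
retroflex         ʈ         —       
The retroflex row has no voiced member, so the gap is the voiced retroflex stop /ɖ/.

/ɖ/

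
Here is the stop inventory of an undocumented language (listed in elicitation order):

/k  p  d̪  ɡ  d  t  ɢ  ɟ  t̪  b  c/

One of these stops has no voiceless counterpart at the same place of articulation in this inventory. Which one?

/ɢ/

Bilabial: /p/ ~ /b/
Dental: /t̪/ ~ /d̪/
Alveolar: /t/ ~ /d/
Palatal: /c/ ~ /ɟ/
Velar: /k/ ~ /ɡ/
Uvular: only /ɢ/ (voiced); no voiceless partner.
So /ɢ/ is the unpaired segment.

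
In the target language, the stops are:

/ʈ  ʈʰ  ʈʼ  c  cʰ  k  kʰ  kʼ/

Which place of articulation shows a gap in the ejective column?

palatal

Plain: /ʈ/ (retroflex), /c/ (palatal), /k/ (velar).
Aspirated: /ʈʰ/ (retroflex), /cʰ/ (palatal), /kʰ/ (velar).
Ejective: /ʈʼ/ (retroflex), /kʼ/ (velar).
Every place of articulation has an ejective member except palatal, where /cʼ/ would be expected.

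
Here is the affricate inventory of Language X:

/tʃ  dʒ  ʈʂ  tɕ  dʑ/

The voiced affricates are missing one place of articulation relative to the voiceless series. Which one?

retroflex

place of articulation  voiceless  voiced  
postalveolar      tʃ        dʒ      
retroflex         ʈʂ        —       
alveolo-palatal   tɕ        dʑ      
Every place of articulation has a voiced member except retroflex, where /ɖʐ/ would be expected.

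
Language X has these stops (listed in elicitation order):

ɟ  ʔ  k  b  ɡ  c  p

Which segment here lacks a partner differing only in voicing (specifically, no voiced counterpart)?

Bilabial: /p/ ~ /b/
Palatal: /c/ ~ /ɟ/
Velar: /k/ ~ /ɡ/
Glottal: only /ʔ/ (voiceless); no voiced partner.
So /ʔ/ is the unpaired segment.

/ʔ/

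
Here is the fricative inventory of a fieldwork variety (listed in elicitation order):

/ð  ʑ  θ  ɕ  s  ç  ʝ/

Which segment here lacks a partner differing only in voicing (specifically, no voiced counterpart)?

/s/

Dental: /θ/ ~ /ð/
Alveolo-palatal: /ɕ/ ~ /ʑ/
Palatal: /ç/ ~ /ʝ/
Alveolar: only /s/ (voiceless); no voiced partner.
So /s/ is the unpaired segment.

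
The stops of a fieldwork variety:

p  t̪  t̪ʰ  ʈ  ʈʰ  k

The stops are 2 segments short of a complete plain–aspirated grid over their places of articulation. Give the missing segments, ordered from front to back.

place of articulation  plain     aspirated
bilabial          p         —       
dental            t̪        t̪ʰ     
retroflex         ʈ         ʈʰ      
velar             k         —       
Gaps, from front to back: bilabial lacks aspirated (/pʰ/); velar lacks aspirated (/kʰ/).

/pʰ/, /kʰ/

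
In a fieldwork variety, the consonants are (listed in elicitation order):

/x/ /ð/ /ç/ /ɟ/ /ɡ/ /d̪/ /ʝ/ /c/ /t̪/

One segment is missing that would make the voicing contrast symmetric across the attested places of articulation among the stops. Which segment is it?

Voiceless: /t̪/ (dental), /c/ (palatal).
Voiced: /d̪/ (dental), /ɟ/ (palatal), /ɡ/ (velar).
The velar row has no voiceless member, so the gap is the voiceless velar stop /k/.

/k/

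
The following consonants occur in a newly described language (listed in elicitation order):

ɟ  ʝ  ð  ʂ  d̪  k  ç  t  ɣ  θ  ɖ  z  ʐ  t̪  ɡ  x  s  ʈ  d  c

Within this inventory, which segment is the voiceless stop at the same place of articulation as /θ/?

/t̪/

/θ/ is a voiceless dental fricative.
The voiceless stop at the same place is a voiceless dental stop — in this inventory, /t̪/.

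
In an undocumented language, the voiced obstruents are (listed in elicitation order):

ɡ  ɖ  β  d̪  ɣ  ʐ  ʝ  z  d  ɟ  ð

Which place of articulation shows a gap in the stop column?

Stop: /d̪/ (dental), /d/ (alveolar), /ɖ/ (retroflex), /ɟ/ (palatal), /ɡ/ (velar).
Fricative: /β/ (bilabial), /ð/ (dental), /z/ (alveolar), /ʐ/ (retroflex), /ʝ/ (palatal), /ɣ/ (velar).
Every place of articulation has a stop member except bilabial, where /b/ would be expected.

bilabial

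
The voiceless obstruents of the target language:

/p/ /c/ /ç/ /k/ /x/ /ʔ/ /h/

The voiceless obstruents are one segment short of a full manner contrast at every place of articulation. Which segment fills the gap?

place of articulation  stop      fricative
bilabial          p         —       
palatal           c         ç       
velar             k         x       
glottal           ʔ         h       
The bilabial row has no fricative member, so the gap is the bilabial fricative /ɸ/.

/ɸ/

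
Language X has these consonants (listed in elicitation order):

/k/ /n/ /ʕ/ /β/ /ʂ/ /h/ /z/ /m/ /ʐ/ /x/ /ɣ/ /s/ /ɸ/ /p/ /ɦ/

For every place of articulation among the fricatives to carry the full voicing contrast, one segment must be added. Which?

Voiceless: /ɸ/ (bilabial), /s/ (alveolar), /ʂ/ (retroflex), /x/ (velar), /h/ (glottal).
Voiced: /β/ (bilabial), /z/ (alveolar), /ʐ/ (retroflex), /ɣ/ (velar), /ʕ/ (pharyngeal), /ɦ/ (glottal).
The pharyngeal row has no voiceless member, so the gap is the voiceless pharyngeal fricative /ħ/.

/ħ/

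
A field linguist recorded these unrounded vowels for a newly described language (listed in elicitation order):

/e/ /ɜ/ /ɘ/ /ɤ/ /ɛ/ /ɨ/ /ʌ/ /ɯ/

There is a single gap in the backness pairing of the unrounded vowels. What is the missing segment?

/i/

height            front     central   back    
high              —         ɨ         ɯ       
high-mid          e         ɘ         ɤ       
low-mid           ɛ         ɜ         ʌ       
The high row has no front member, so the gap is the high front unrounded vowel /i/.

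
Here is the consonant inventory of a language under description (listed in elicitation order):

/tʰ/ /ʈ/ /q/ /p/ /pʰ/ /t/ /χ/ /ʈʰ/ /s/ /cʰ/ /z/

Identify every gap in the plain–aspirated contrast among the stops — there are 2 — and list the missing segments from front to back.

place of articulation  plain     aspirated
bilabial          p         pʰ      
alveolar          t         tʰ      
retroflex         ʈ         ʈʰ      
palatal           —         cʰ      
uvular            q         —       
Gaps, from front to back: palatal lacks plain (/c/); uvular lacks aspirated (/qʰ/).

/c/, /qʰ/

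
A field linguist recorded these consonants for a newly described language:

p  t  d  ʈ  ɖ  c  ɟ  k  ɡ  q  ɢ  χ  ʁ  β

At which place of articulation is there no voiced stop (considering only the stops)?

bilabial

bilabial: voiceless /p/, voiced —.
alveolar: voiceless /t/, voiced /d/.
retroflex: voiceless /ʈ/, voiced /ɖ/.
palatal: voiceless /c/, voiced /ɟ/.
velar: voiceless /k/, voiced /ɡ/.
uvular: voiceless /q/, voiced /ɢ/.
Every place of articulation has a voiced member except bilabial, where /b/ would be expected.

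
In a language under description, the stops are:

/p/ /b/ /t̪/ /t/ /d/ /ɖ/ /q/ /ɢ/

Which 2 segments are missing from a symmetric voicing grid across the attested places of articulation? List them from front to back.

/d̪/, /ʈ/

bilabial: voiceless /p/, voiced /b/.
dental: voiceless /t̪/, voiced —.
alveolar: voiceless /t/, voiced /d/.
retroflex: voiceless —, voiced /ɖ/.
uvular: voiceless /q/, voiced /ɢ/.
Gaps, from front to back: dental lacks voiced (/d̪/); retroflex lacks voiceless (/ʈ/).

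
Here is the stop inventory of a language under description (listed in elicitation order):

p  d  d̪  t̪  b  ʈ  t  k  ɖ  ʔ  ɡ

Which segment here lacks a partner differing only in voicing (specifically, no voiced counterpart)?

Bilabial: /p/ ~ /b/
Dental: /t̪/ ~ /d̪/
Alveolar: /t/ ~ /d/
Retroflex: /ʈ/ ~ /ɖ/
Velar: /k/ ~ /ɡ/
Glottal: only /ʔ/ (voiceless); no voiced partner.
So /ʔ/ is the unpaired segment.

/ʔ/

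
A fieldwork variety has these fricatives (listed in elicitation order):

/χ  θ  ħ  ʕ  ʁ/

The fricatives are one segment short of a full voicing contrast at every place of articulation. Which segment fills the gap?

dental: voiceless /θ/, voiced —.
uvular: voiceless /χ/, voiced /ʁ/.
pharyngeal: voiceless /ħ/, voiced /ʕ/.
The dental row has no voiced member, so the gap is the voiced dental fricative /ð/.

/ð/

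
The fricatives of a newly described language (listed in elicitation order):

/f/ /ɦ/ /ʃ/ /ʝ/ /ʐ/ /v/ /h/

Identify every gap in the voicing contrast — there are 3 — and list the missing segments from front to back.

labiodental: voiceless /f/, voiced /v/.
postalveolar: voiceless /ʃ/, voiced —.
retroflex: voiceless —, voiced /ʐ/.
palatal: voiceless —, voiced /ʝ/.
glottal: voiceless /h/, voiced /ɦ/.
Gaps, from front to back: postalveolar lacks voiced (/ʒ/); retroflex lacks voiceless (/ʂ/); palatal lacks voiceless (/ç/).

/ʒ/, /ʂ/, /ç/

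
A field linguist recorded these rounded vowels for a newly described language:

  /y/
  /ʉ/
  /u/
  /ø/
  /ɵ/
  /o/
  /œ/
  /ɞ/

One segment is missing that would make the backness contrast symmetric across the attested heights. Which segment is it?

/ɔ/

high: front /y/, central /ʉ/, back /u/.
high-mid: front /ø/, central /ɵ/, back /o/.
low-mid: front /œ/, central /ɞ/, back —.
The low-mid row has no back member, so the gap is the low-mid back rounded vowel /ɔ/.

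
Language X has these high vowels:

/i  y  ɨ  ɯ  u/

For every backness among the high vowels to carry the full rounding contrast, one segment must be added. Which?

/ʉ/

backness          unrounded  rounded 
front             i         y       
central           ɨ         —       
back              ɯ         u       
The central row has no rounded member, so the gap is the central rounded vowel /ʉ/.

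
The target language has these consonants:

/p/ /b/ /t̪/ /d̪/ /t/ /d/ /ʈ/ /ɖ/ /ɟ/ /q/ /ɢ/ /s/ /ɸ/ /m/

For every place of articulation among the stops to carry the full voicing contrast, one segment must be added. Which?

/c/

bilabial: voiceless /p/, voiced /b/.
dental: voiceless /t̪/, voiced /d̪/.
alveolar: voiceless /t/, voiced /d/.
retroflex: voiceless /ʈ/, voiced /ɖ/.
palatal: voiceless —, voiced /ɟ/.
uvular: voiceless /q/, voiced /ɢ/.
The palatal row has no voiceless member, so the gap is the voiceless palatal stop /c/.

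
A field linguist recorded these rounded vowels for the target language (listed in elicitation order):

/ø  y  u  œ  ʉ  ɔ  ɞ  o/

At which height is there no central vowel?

high-mid

high: front /y/, central /ʉ/, back /u/.
high-mid: front /ø/, central —, back /o/.
low-mid: front /œ/, central /ɞ/, back /ɔ/.
Every height has a central member except high-mid, where /ɵ/ would be expected.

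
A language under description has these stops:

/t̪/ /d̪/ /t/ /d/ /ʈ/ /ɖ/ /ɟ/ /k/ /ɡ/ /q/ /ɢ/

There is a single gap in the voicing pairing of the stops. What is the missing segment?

place of articulation  voiceless  voiced  
dental            t̪        d̪      
alveolar          t         d       
retroflex         ʈ         ɖ       
palatal           —         ɟ       
velar             k         ɡ       
uvular            q         ɢ       
The palatal row has no voiceless member, so the gap is the voiceless palatal stop /c/.

/c/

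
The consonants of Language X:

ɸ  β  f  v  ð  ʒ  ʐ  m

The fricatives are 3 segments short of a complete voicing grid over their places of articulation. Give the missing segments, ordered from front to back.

place of articulation  voiceless  voiced  
bilabial          ɸ         β       
labiodental       f         v       
dental            —         ð       
postalveolar      —         ʒ       
retroflex         —         ʐ       
Gaps, from front to back: dental lacks voiceless (/θ/); postalveolar lacks voiceless (/ʃ/); retroflex lacks voiceless (/ʂ/).

/θ/, /ʃ/, /ʂ/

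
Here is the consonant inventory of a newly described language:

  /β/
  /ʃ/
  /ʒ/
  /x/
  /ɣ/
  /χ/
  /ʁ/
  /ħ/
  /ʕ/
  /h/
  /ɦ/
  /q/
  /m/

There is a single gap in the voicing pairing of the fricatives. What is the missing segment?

bilabial: voiceless —, voiced /β/.
postalveolar: voiceless /ʃ/, voiced /ʒ/.
velar: voiceless /x/, voiced /ɣ/.
uvular: voiceless /χ/, voiced /ʁ/.
pharyngeal: voiceless /ħ/, voiced /ʕ/.
glottal: voiceless /h/, voiced /ɦ/.
The bilabial row has no voiceless member, so the gap is the voiceless bilabial fricative /ɸ/.

/ɸ/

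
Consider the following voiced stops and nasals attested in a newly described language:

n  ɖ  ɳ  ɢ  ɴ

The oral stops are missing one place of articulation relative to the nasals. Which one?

Oral stop: /ɖ/ (retroflex), /ɢ/ (uvular).
Nasal: /n/ (alveolar), /ɳ/ (retroflex), /ɴ/ (uvular).
Every place of articulation has an oral stop member except alveolar, where /d/ would be expected.

alveolar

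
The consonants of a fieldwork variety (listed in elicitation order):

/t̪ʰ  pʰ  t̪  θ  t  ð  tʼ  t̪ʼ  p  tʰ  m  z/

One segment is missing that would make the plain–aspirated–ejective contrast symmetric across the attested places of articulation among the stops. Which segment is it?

bilabial: plain /p/, aspirated /pʰ/, ejective —.
dental: plain /t̪/, aspirated /t̪ʰ/, ejective /t̪ʼ/.
alveolar: plain /t/, aspirated /tʰ/, ejective /tʼ/.
The bilabial row has no ejective member, so the gap is the ejective bilabial stop /pʼ/.

/pʼ/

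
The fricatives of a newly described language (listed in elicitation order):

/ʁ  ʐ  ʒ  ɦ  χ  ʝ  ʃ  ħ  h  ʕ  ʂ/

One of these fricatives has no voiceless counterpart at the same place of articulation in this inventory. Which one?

/ʝ/

Postalveolar: /ʃ/ ~ /ʒ/
Retroflex: /ʂ/ ~ /ʐ/
Uvular: /χ/ ~ /ʁ/
Pharyngeal: /ħ/ ~ /ʕ/
Glottal: /h/ ~ /ɦ/
Palatal: only /ʝ/ (voiced); no voiceless partner.
So /ʝ/ is the unpaired segment.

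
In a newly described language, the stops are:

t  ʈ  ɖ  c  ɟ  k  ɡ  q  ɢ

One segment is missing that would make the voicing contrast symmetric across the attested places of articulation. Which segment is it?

place of articulation  voiceless  voiced  
alveolar          t         —       
retroflex         ʈ         ɖ       
palatal           c         ɟ       
velar             k         ɡ       
uvular            q         ɢ       
The alveolar row has no voiced member, so the gap is the voiced alveolar stop /d/.

/d/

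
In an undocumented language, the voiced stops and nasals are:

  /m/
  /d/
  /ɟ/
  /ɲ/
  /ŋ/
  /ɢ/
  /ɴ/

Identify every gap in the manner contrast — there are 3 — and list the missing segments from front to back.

/b/, /n/, /ɡ/

place of articulation  oral stop  nasal   
bilabial          —         m       
alveolar          d         —       
palatal           ɟ         ɲ       
velar             —         ŋ       
uvular            ɢ         ɴ       
Gaps, from front to back: bilabial lacks oral stop (/b/); alveolar lacks nasal (/n/); velar lacks oral stop (/ɡ/).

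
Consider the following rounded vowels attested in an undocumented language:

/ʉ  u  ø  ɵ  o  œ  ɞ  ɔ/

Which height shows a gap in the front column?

high

height            front     central   back    
high              —         ʉ         u       
high-mid          ø         ɵ         o       
low-mid           œ         ɞ         ɔ       
Every height has a front member except high, where /y/ would be expected.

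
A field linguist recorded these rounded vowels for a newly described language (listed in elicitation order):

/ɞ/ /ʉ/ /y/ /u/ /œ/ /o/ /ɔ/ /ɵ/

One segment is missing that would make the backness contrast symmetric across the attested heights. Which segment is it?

/ø/

high: front /y/, central /ʉ/, back /u/.
high-mid: front —, central /ɵ/, back /o/.
low-mid: front /œ/, central /ɞ/, back /ɔ/.
The high-mid row has no front member, so the gap is the high-mid front rounded vowel /ø/.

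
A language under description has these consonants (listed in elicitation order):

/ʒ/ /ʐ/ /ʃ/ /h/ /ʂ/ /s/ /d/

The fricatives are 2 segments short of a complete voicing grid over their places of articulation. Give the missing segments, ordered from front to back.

/z/, /ɦ/

place of articulation  voiceless  voiced  
alveolar          s         —       
postalveolar      ʃ         ʒ       
retroflex         ʂ         ʐ       
glottal           h         —       
Gaps, from front to back: alveolar lacks voiced (/z/); glottal lacks voiced (/ɦ/).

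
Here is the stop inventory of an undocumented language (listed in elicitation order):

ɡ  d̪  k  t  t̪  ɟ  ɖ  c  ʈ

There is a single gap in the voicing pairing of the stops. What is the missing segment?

/d/

place of articulation  voiceless  voiced  
dental            t̪        d̪      
alveolar          t         —       
retroflex         ʈ         ɖ       
palatal           c         ɟ       
velar             k         ɡ       
The alveolar row has no voiced member, so the gap is the voiced alveolar stop /d/.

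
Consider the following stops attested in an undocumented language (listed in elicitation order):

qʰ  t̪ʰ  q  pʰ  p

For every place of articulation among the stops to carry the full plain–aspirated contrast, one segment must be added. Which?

Plain: /p/ (bilabial), /q/ (uvular).
Aspirated: /pʰ/ (bilabial), /t̪ʰ/ (dental), /qʰ/ (uvular).
The dental row has no plain member, so the gap is the plain dental stop /t̪/.

/t̪/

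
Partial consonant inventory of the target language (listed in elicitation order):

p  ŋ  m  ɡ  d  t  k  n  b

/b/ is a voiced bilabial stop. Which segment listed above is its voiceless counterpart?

The voiceless counterpart is a voiceless bilabial stop — in this inventory, /p/.

/p/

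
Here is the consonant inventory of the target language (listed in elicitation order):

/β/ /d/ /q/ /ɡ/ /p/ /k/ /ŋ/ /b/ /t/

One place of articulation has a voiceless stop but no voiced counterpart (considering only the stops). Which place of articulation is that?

place of articulation  voiceless  voiced  
bilabial          p         b       
alveolar          t         d       
velar             k         ɡ       
uvular            q         —       
Every place of articulation has a voiced member except uvular, where /ɢ/ would be expected.

uvular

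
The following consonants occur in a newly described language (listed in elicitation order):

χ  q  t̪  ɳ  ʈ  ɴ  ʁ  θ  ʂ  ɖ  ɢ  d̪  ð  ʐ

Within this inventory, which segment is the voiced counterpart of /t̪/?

/d̪/

/t̪/ is a voiceless dental stop.
The voiced counterpart is a voiced dental stop — in this inventory, /d̪/.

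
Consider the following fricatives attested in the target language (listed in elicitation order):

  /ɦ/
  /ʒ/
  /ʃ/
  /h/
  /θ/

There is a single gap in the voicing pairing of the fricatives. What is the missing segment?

Voiceless: /θ/ (dental), /ʃ/ (postalveolar), /h/ (glottal).
Voiced: /ʒ/ (postalveolar), /ɦ/ (glottal).
The dental row has no voiced member, so the gap is the voiced dental fricative /ð/.

/ð/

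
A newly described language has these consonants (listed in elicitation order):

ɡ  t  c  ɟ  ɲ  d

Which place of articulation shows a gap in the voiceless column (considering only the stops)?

velar

alveolar: voiceless /t/, voiced /d/.
palatal: voiceless /c/, voiced /ɟ/.
velar: voiceless —, voiced /ɡ/.
Every place of articulation has a voiceless member except velar, where /k/ would be expected.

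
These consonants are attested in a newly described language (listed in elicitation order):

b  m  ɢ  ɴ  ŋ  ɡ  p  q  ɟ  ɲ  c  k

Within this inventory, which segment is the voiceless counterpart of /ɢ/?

/ɢ/ is a voiced uvular stop.
The voiceless counterpart is a voiceless uvular stop — in this inventory, /q/.

/q/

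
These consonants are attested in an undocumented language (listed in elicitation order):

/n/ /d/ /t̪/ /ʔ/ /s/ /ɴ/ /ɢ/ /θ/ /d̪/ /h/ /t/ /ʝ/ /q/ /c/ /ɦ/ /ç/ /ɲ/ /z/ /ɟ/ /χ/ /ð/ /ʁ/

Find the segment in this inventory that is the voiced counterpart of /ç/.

/ʝ/

/ç/ is a voiceless palatal fricative.
The voiced counterpart is a voiced palatal fricative — in this inventory, /ʝ/.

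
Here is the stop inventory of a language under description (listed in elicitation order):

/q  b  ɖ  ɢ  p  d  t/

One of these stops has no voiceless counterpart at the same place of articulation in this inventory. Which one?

Bilabial: /p/ ~ /b/
Alveolar: /t/ ~ /d/
Uvular: /q/ ~ /ɢ/
Retroflex: only /ɖ/ (voiced); no voiceless partner.
So /ɖ/ is the unpaired segment.

/ɖ/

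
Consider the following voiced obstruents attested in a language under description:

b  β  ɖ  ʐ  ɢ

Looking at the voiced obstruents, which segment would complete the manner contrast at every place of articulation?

/ʁ/

bilabial: stop /b/, fricative /β/.
retroflex: stop /ɖ/, fricative /ʐ/.
uvular: stop /ɢ/, fricative —.
The uvular row has no fricative member, so the gap is the uvular fricative /ʁ/.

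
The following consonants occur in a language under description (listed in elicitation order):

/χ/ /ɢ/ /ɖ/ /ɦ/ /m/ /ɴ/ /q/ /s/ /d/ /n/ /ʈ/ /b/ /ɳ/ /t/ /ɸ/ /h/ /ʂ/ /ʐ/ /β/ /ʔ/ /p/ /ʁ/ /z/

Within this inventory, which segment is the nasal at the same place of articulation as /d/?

/n/

/d/ is a voiced alveolar stop.
The nasal at the same place is an alveolar nasal — in this inventory, /n/.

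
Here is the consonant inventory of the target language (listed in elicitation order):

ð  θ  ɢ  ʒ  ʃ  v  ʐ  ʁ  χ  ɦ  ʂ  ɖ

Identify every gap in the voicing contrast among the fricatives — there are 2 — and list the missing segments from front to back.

place of articulation  voiceless  voiced  
labiodental       —         v       
dental            θ         ð       
postalveolar      ʃ         ʒ       
retroflex         ʂ         ʐ       
uvular            χ         ʁ       
glottal           —         ɦ       
Gaps, from front to back: labiodental lacks voiceless (/f/); glottal lacks voiceless (/h/).

/f/, /h/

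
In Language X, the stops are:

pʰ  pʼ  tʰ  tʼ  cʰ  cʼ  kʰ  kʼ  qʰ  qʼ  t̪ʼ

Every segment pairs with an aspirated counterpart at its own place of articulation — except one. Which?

/t̪ʼ/

Bilabial: /pʰ/ ~ /pʼ/
Alveolar: /tʰ/ ~ /tʼ/
Palatal: /cʰ/ ~ /cʼ/
Velar: /kʰ/ ~ /kʼ/
Uvular: /qʰ/ ~ /qʼ/
Dental: only /t̪ʼ/ (ejective); no aspirated partner.
So /t̪ʼ/ is the unpaired segment.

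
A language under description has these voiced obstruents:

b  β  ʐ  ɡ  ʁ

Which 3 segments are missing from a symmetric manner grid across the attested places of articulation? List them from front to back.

/ɖ/, /ɣ/, /ɢ/

bilabial: stop /b/, fricative /β/.
retroflex: stop —, fricative /ʐ/.
velar: stop /ɡ/, fricative —.
uvular: stop —, fricative /ʁ/.
Gaps, from front to back: retroflex lacks stop (/ɖ/); velar lacks fricative (/ɣ/); uvular lacks stop (/ɢ/).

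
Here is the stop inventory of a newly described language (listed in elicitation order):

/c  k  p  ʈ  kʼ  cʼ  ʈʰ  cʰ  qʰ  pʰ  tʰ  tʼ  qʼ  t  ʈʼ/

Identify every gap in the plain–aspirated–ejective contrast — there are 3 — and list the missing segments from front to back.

Plain: /p/ (bilabial), /t/ (alveolar), /ʈ/ (retroflex), /c/ (palatal), /k/ (velar).
Aspirated: /pʰ/ (bilabial), /tʰ/ (alveolar), /ʈʰ/ (retroflex), /cʰ/ (palatal), /qʰ/ (uvular).
Ejective: /tʼ/ (alveolar), /ʈʼ/ (retroflex), /cʼ/ (palatal), /kʼ/ (velar), /qʼ/ (uvular).
Gaps, from front to back: bilabial lacks ejective (/pʼ/); velar lacks aspirated (/kʰ/); uvular lacks plain (/q/).

/pʼ/, /kʰ/, /q/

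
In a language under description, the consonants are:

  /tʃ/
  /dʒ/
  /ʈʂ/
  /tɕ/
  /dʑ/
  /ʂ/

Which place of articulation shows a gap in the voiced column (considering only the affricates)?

postalveolar: voiceless /tʃ/, voiced /dʒ/.
retroflex: voiceless /ʈʂ/, voiced —.
alveolo-palatal: voiceless /tɕ/, voiced /dʑ/.
Every place of articulation has a voiced member except retroflex, where /ɖʐ/ would be expected.

retroflex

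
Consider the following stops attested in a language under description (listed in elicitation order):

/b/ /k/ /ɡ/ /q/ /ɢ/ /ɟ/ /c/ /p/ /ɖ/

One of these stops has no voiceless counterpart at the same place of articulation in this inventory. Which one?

/ɖ/

Bilabial: /p/ ~ /b/
Palatal: /c/ ~ /ɟ/
Velar: /k/ ~ /ɡ/
Uvular: /q/ ~ /ɢ/
Retroflex: only /ɖ/ (voiced); no voiceless partner.
So /ɖ/ is the unpaired segment.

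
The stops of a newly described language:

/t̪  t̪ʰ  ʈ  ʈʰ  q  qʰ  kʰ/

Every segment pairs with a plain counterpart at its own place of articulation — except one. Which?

Dental: /t̪/ ~ /t̪ʰ/
Retroflex: /ʈ/ ~ /ʈʰ/
Uvular: /q/ ~ /qʰ/
Velar: only /kʰ/ (aspirated); no plain partner.
So /kʰ/ is the unpaired segment.

/kʰ/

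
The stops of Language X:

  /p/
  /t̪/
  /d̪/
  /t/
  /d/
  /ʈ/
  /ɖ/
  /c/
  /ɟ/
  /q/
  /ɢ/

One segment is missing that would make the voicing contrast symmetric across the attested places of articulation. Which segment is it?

bilabial: voiceless /p/, voiced —.
dental: voiceless /t̪/, voiced /d̪/.
alveolar: voiceless /t/, voiced /d/.
retroflex: voiceless /ʈ/, voiced /ɖ/.
palatal: voiceless /c/, voiced /ɟ/.
uvular: voiceless /q/, voiced /ɢ/.
The bilabial row has no voiced member, so the gap is the voiced bilabial stop /b/.

/b/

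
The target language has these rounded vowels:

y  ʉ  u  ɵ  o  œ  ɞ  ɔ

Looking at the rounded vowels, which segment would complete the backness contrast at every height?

height            front     central   back    
high              y         ʉ         u       
high-mid          —         ɵ         o       
low-mid           œ         ɞ         ɔ       
The high-mid row has no front member, so the gap is the high-mid front rounded vowel /ø/.

/ø/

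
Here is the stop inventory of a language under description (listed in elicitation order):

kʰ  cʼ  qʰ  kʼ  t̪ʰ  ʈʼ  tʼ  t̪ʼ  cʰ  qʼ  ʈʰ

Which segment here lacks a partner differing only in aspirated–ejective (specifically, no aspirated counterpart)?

Dental: /t̪ʰ/ ~ /t̪ʼ/
Retroflex: /ʈʰ/ ~ /ʈʼ/
Palatal: /cʰ/ ~ /cʼ/
Velar: /kʰ/ ~ /kʼ/
Uvular: /qʰ/ ~ /qʼ/
Alveolar: only /tʼ/ (ejective); no aspirated partner.
So /tʼ/ is the unpaired segment.

/tʼ/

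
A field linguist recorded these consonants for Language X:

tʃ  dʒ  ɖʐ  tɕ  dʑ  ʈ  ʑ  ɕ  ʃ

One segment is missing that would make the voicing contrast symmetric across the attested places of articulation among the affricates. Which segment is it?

/ʈʂ/

place of articulation  voiceless  voiced  
postalveolar      tʃ        dʒ      
retroflex         —         ɖʐ      
alveolo-palatal   tɕ        dʑ      
The retroflex row has no voiceless member, so the gap is the voiceless retroflex affricate /ʈʂ/.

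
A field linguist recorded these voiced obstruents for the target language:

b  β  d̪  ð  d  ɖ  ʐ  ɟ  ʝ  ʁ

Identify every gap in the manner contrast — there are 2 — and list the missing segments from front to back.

place of articulation  stop      fricative
bilabial          b         β       
dental            d̪        ð       
alveolar          d         —       
retroflex         ɖ         ʐ       
palatal           ɟ         ʝ       
uvular            —         ʁ       
Gaps, from front to back: alveolar lacks fricative (/z/); uvular lacks stop (/ɢ/).

/z/, /ɢ/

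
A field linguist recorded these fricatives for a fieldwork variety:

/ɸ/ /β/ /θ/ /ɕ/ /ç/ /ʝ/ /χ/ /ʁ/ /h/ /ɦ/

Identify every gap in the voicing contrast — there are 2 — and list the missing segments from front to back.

/ð/, /ʑ/

Voiceless: /ɸ/ (bilabial), /θ/ (dental), /ɕ/ (alveolo-palatal), /ç/ (palatal), /χ/ (uvular), /h/ (glottal).
Voiced: /β/ (bilabial), /ʝ/ (palatal), /ʁ/ (uvular), /ɦ/ (glottal).
Gaps, from front to back: dental lacks voiced (/ð/); alveolo-palatal lacks voiced (/ʑ/).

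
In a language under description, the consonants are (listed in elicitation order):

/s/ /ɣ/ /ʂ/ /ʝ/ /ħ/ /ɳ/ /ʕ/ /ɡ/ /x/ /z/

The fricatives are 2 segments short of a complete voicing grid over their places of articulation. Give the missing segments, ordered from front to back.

/ʐ/, /ç/

alveolar: voiceless /s/, voiced /z/.
retroflex: voiceless /ʂ/, voiced —.
palatal: voiceless —, voiced /ʝ/.
velar: voiceless /x/, voiced /ɣ/.
pharyngeal: voiceless /ħ/, voiced /ʕ/.
Gaps, from front to back: retroflex lacks voiced (/ʐ/); palatal lacks voiceless (/ç/).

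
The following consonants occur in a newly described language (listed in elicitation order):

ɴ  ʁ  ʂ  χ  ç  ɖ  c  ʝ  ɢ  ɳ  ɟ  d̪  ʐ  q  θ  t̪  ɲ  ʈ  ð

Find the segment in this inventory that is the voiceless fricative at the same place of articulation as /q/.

/χ/

/q/ is a voiceless uvular stop.
The voiceless fricative at the same place is a voiceless uvular fricative — in this inventory, /χ/.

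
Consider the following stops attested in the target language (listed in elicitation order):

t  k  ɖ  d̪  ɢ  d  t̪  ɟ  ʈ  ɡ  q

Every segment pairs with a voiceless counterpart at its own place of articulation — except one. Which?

/ɟ/

Dental: /t̪/ ~ /d̪/
Alveolar: /t/ ~ /d/
Retroflex: /ʈ/ ~ /ɖ/
Velar: /k/ ~ /ɡ/
Uvular: /q/ ~ /ɢ/
Palatal: only /ɟ/ (voiced); no voiceless partner.
So /ɟ/ is the unpaired segment.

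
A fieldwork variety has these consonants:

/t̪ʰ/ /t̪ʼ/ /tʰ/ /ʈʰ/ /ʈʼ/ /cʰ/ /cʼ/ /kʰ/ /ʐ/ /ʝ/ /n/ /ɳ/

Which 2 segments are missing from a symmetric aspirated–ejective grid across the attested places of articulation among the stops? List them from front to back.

Aspirated: /t̪ʰ/ (dental), /tʰ/ (alveolar), /ʈʰ/ (retroflex), /cʰ/ (palatal), /kʰ/ (velar).
Ejective: /t̪ʼ/ (dental), /ʈʼ/ (retroflex), /cʼ/ (palatal).
Gaps, from front to back: alveolar lacks ejective (/tʼ/); velar lacks ejective (/kʼ/).

/tʼ/, /kʼ/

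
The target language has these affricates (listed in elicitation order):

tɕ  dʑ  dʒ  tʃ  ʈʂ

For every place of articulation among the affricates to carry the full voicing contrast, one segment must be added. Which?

/ɖʐ/

Voiceless: /tʃ/ (postalveolar), /ʈʂ/ (retroflex), /tɕ/ (alveolo-palatal).
Voiced: /dʒ/ (postalveolar), /dʑ/ (alveolo-palatal).
The retroflex row has no voiced member, so the gap is the voiced retroflex affricate /ɖʐ/.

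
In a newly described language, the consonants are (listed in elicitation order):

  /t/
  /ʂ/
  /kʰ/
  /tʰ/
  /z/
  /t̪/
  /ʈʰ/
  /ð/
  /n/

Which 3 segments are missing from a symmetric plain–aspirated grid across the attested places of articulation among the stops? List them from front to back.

dental: plain /t̪/, aspirated —.
alveolar: plain /t/, aspirated /tʰ/.
retroflex: plain —, aspirated /ʈʰ/.
velar: plain —, aspirated /kʰ/.
Gaps, from front to back: dental lacks aspirated (/t̪ʰ/); retroflex lacks plain (/ʈ/); velar lacks plain (/k/).

/t̪ʰ/, /ʈ/, /k/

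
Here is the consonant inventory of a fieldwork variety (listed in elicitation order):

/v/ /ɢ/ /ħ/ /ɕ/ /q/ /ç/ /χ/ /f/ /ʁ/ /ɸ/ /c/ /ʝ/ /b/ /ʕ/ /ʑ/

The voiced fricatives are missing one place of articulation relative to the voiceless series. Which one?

place of articulation  voiceless  voiced  
bilabial          ɸ         —       
labiodental       f         v       
alveolo-palatal   ɕ         ʑ       
palatal           ç         ʝ       
uvular            χ         ʁ       
pharyngeal        ħ         ʕ       
Every place of articulation has a voiced member except bilabial, where /β/ would be expected.

bilabial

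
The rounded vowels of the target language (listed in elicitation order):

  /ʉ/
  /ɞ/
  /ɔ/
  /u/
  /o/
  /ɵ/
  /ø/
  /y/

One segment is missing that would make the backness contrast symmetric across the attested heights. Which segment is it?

/œ/

height            front     central   back    
high              y         ʉ         u       
high-mid          ø         ɵ         o       
low-mid           —         ɞ         ɔ       
The low-mid row has no front member, so the gap is the low-mid front rounded vowel /œ/.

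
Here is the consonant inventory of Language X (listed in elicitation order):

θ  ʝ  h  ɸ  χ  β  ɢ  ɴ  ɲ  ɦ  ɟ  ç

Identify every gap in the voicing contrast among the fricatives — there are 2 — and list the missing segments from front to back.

place of articulation  voiceless  voiced  
bilabial          ɸ         β       
dental            θ         —       
palatal           ç         ʝ       
uvular            χ         —       
glottal           h         ɦ       
Gaps, from front to back: dental lacks voiced (/ð/); uvular lacks voiced (/ʁ/).

/ð/, /ʁ/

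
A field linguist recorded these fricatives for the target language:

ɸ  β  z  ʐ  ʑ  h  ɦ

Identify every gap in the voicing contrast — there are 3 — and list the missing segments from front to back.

place of articulation  voiceless  voiced  
bilabial          ɸ         β       
alveolar          —         z       
retroflex         —         ʐ       
alveolo-palatal   —         ʑ       
glottal           h         ɦ       
Gaps, from front to back: alveolar lacks voiceless (/s/); retroflex lacks voiceless (/ʂ/); alveolo-palatal lacks voiceless (/ɕ/).

/s/, /ʂ/, /ɕ/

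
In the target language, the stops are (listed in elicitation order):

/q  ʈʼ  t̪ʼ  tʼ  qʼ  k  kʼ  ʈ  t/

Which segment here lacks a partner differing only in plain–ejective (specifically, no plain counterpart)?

Alveolar: /t/ ~ /tʼ/
Retroflex: /ʈ/ ~ /ʈʼ/
Velar: /k/ ~ /kʼ/
Uvular: /q/ ~ /qʼ/
Dental: only /t̪ʼ/ (ejective); no plain partner.
So /t̪ʼ/ is the unpaired segment.

/t̪ʼ/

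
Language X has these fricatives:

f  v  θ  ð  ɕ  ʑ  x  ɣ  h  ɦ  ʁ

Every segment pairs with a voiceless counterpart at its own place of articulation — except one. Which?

/ʁ/

Labiodental: /f/ ~ /v/
Dental: /θ/ ~ /ð/
Alveolo-palatal: /ɕ/ ~ /ʑ/
Velar: /x/ ~ /ɣ/
Glottal: /h/ ~ /ɦ/
Uvular: only /ʁ/ (voiced); no voiceless partner.
So /ʁ/ is the unpaired segment.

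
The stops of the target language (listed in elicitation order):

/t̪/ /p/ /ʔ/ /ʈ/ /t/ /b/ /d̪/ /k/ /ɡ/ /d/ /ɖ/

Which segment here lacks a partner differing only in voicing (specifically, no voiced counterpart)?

Bilabial: /p/ ~ /b/
Dental: /t̪/ ~ /d̪/
Alveolar: /t/ ~ /d/
Retroflex: /ʈ/ ~ /ɖ/
Velar: /k/ ~ /ɡ/
Glottal: only /ʔ/ (voiceless); no voiced partner.
So /ʔ/ is the unpaired segment.

/ʔ/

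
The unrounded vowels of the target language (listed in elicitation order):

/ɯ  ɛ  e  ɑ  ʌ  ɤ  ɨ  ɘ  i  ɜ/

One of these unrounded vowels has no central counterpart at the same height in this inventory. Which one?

High: /i/ ~ /ɨ/ ~ /ɯ/
High-mid: /e/ ~ /ɘ/ ~ /ɤ/
Low-mid: /ɛ/ ~ /ɜ/ ~ /ʌ/
Low: only /ɑ/ (back); no central partner.
So /ɑ/ is the unpaired segment.

/ɑ/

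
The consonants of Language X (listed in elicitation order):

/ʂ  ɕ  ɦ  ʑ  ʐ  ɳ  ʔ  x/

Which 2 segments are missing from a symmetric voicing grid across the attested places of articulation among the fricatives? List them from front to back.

retroflex: voiceless /ʂ/, voiced /ʐ/.
alveolo-palatal: voiceless /ɕ/, voiced /ʑ/.
velar: voiceless /x/, voiced —.
glottal: voiceless —, voiced /ɦ/.
Gaps, from front to back: velar lacks voiced (/ɣ/); glottal lacks voiceless (/h/).

/ɣ/, /h/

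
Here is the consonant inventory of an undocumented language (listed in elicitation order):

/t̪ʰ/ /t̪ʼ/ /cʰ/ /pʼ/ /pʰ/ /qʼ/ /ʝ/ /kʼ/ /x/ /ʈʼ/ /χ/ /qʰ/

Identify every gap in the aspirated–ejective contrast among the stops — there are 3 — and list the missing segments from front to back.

/ʈʰ/, /cʼ/, /kʰ/

Aspirated: /pʰ/ (bilabial), /t̪ʰ/ (dental), /cʰ/ (palatal), /qʰ/ (uvular).
Ejective: /pʼ/ (bilabial), /t̪ʼ/ (dental), /ʈʼ/ (retroflex), /kʼ/ (velar), /qʼ/ (uvular).
Gaps, from front to back: retroflex lacks aspirated (/ʈʰ/); palatal lacks ejective (/cʼ/); velar lacks aspirated (/kʰ/).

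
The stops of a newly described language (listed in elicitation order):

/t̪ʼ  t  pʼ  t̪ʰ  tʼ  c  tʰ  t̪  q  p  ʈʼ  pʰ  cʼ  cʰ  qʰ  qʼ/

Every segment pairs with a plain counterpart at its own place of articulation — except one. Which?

Bilabial: /p/ ~ /pʰ/ ~ /pʼ/
Dental: /t̪/ ~ /t̪ʰ/ ~ /t̪ʼ/
Alveolar: /t/ ~ /tʰ/ ~ /tʼ/
Palatal: /c/ ~ /cʰ/ ~ /cʼ/
Uvular: /q/ ~ /qʰ/ ~ /qʼ/
Retroflex: only /ʈʼ/ (ejective); no plain partner.
So /ʈʼ/ is the unpaired segment.

/ʈʼ/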